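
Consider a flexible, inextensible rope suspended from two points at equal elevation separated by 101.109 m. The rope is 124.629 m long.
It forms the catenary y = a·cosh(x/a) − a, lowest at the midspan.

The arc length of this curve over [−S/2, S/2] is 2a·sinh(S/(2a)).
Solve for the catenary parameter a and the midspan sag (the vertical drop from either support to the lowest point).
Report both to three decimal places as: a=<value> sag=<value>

a=44.211 sag=32.194

seed: a₀ = √(S³/(24(L−S))) = √(101.109³/(24·23.520)) = 42.791789
iter 1: u=1.181407  f(a)=+1.697e+00  f'(a)=-1.261e+00  a ← 42.791789 − (+1.697e+00/-1.261e+00) = 44.138011
iter 2: u=1.145373  f(a)=+8.337e-02  f'(a)=-1.139e+00  a ← 44.138011 − (+8.337e-02/-1.139e+00) = 44.211179
iter 3: u=1.143478  f(a)=+2.243e-04  f'(a)=-1.133e+00  a ← 44.211179 − (+2.243e-04/-1.133e+00) = 44.211377
iter 4: u=1.143473  f(a)=+1.632e-09  f'(a)=-1.133e+00  a ← 44.211377 − (+1.632e-09/-1.133e+00) = 44.211377
iter 5: u=1.143473  f(a)=+0.000e+00  f'(a)=-1.133e+00  a ← 44.211377 − (+0.000e+00/-1.133e+00) = 44.211377
converged: |Δa| < 1e-12 after 5 iterations
sag = a·(cosh(S/(2a)) − 1) = 44.211377·(cosh(1.143473) − 1) = 32.193746
T_max/T_min = cosh(S/(2a)) = 1.728178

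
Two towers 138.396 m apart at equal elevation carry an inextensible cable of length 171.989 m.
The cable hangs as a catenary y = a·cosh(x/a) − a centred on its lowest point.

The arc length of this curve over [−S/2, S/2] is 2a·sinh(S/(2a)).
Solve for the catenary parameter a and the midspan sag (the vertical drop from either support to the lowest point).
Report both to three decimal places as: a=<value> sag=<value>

a=59.320 sag=45.149

seed: a₀ = √(S³/(24(L−S))) = √(138.396³/(24·33.593)) = 57.339683
iter 1: u=1.206808  f(a)=+2.533e+00  f'(a)=-1.351e+00  a ← 57.339683 − (+2.533e+00/-1.351e+00) = 59.213756
iter 2: u=1.168614  f(a)=+1.295e-01  f'(a)=-1.217e+00  a ← 59.213756 − (+1.295e-01/-1.217e+00) = 59.320184
iter 3: u=1.166517  f(a)=+3.787e-04  f'(a)=-1.209e+00  a ← 59.320184 − (+3.787e-04/-1.209e+00) = 59.320497
iter 4: u=1.166511  f(a)=+3.260e-09  f'(a)=-1.209e+00  a ← 59.320497 − (+3.260e-09/-1.209e+00) = 59.320497
iter 5: u=1.166511  f(a)=-2.842e-14  f'(a)=-1.209e+00  a ← 59.320497 − (-2.842e-14/-1.209e+00) = 59.320497
converged: |Δa| < 1e-12 after 5 iterations
sag = a·(cosh(S/(2a)) − 1) = 59.320497·(cosh(1.166511) − 1) = 45.149477
T_max/T_min = cosh(S/(2a)) = 1.761111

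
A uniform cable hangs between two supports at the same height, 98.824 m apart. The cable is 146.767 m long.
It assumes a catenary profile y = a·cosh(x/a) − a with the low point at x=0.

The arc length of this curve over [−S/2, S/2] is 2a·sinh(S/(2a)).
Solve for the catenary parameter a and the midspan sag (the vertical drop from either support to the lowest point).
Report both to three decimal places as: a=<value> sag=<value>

seed: a₀ = √(S³/(24(L−S))) = √(98.824³/(24·47.943)) = 28.961791
iter 1: u=1.706110  f(a)=+7.481e+00  f'(a)=-4.380e+00  a ← 28.961791 − (+7.481e+00/-4.380e+00) = 30.669757
iter 2: u=1.611098  f(a)=+7.129e-01  f'(a)=-3.582e+00  a ← 30.669757 − (+7.129e-01/-3.582e+00) = 30.868777
iter 3: u=1.600711  f(a)=+7.978e-03  f'(a)=-3.502e+00  a ← 30.868777 − (+7.978e-03/-3.502e+00) = 30.871055
iter 4: u=1.600593  f(a)=+1.024e-06  f'(a)=-3.501e+00  a ← 30.871055 − (+1.024e-06/-3.501e+00) = 30.871055
iter 5: u=1.600593  f(a)=+2.842e-14  f'(a)=-3.501e+00  a ← 30.871055 − (+2.842e-14/-3.501e+00) = 30.871055
converged: |Δa| < 1e-12 after 5 iterations
sag = a·(cosh(S/(2a)) − 1) = 30.871055·(cosh(1.600593) − 1) = 48.741507
T_max/T_min = cosh(S/(2a)) = 2.578874

a=30.871 sag=48.742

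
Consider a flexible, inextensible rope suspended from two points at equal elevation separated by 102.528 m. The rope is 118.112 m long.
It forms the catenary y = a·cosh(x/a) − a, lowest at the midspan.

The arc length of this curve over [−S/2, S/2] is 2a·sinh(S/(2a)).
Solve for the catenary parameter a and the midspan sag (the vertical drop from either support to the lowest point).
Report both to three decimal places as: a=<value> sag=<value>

seed: a₀ = √(S³/(24(L−S))) = √(102.528³/(24·15.584)) = 53.680758
iter 1: u=0.954979  f(a)=+7.262e-01  f'(a)=-6.353e-01  a ← 53.680758 − (+7.262e-01/-6.353e-01) = 54.823870
iter 2: u=0.935067  f(a)=+2.385e-02  f'(a)=-5.942e-01  a ← 54.823870 − (+2.385e-02/-5.942e-01) = 54.864000
iter 3: u=0.934383  f(a)=+2.764e-05  f'(a)=-5.928e-01  a ← 54.864000 − (+2.764e-05/-5.928e-01) = 54.864047
iter 4: u=0.934382  f(a)=+3.729e-11  f'(a)=-5.928e-01  a ← 54.864047 − (+3.729e-11/-5.928e-01) = 54.864047
iter 5: u=0.934382  f(a)=-2.842e-14  f'(a)=-5.928e-01  a ← 54.864047 − (-2.842e-14/-5.928e-01) = 54.864047
converged: |Δa| < 1e-12 after 5 iterations
sag = a·(cosh(S/(2a)) − 1) = 54.864047·(cosh(0.934382) − 1) = 25.744109
T_max/T_min = cosh(S/(2a)) = 1.469235

a=54.864 sag=25.744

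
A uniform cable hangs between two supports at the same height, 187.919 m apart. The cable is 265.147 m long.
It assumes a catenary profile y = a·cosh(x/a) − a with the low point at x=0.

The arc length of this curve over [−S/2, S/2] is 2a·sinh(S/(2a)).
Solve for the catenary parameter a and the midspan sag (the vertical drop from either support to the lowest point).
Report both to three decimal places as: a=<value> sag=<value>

a=63.223 sag=83.654

seed: a₀ = √(S³/(24(L−S))) = √(187.919³/(24·77.228)) = 59.836065
iter 1: u=1.570282  f(a)=+1.010e+01  f'(a)=-3.277e+00  a ← 59.836065 − (+1.010e+01/-3.277e+00) = 62.918607
iter 2: u=1.493350  f(a)=+8.330e-01  f'(a)=-2.756e+00  a ← 62.918607 − (+8.330e-01/-2.756e+00) = 63.220793
iter 3: u=1.486212  f(a)=+6.791e-03  f'(a)=-2.712e+00  a ← 63.220793 − (+6.791e-03/-2.712e+00) = 63.223298
iter 4: u=1.486153  f(a)=+4.594e-07  f'(a)=-2.711e+00  a ← 63.223298 − (+4.594e-07/-2.711e+00) = 63.223298
iter 5: u=1.486153  f(a)=+0.000e+00  f'(a)=-2.711e+00  a ← 63.223298 − (+0.000e+00/-2.711e+00) = 63.223298
converged: |Δa| < 1e-12 after 5 iterations
sag = a·(cosh(S/(2a)) − 1) = 63.223298·(cosh(1.486153) − 1) = 83.653924
T_max/T_min = cosh(S/(2a)) = 2.323150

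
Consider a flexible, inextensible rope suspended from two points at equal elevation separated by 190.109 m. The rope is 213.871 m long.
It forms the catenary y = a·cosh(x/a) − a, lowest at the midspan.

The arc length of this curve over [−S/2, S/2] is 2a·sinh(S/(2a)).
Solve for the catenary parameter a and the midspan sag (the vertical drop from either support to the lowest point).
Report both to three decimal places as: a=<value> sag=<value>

seed: a₀ = √(S³/(24(L−S))) = √(190.109³/(24·23.762)) = 109.763235
iter 1: u=0.865996  f(a)=+9.071e-01  f'(a)=-4.663e-01  a ← 109.763235 − (+9.071e-01/-4.663e-01) = 111.708444
iter 2: u=0.850916  f(a)=+2.467e-02  f'(a)=-4.413e-01  a ← 111.708444 − (+2.467e-02/-4.413e-01) = 111.764363
iter 3: u=0.850490  f(a)=+1.939e-05  f'(a)=-4.406e-01  a ← 111.764363 − (+1.939e-05/-4.406e-01) = 111.764407
iter 4: u=0.850490  f(a)=+1.197e-11  f'(a)=-4.406e-01  a ← 111.764407 − (+1.197e-11/-4.406e-01) = 111.764407
converged: |Δa| < 1e-12 after 4 iterations
sag = a·(cosh(S/(2a)) − 1) = 111.764407·(cosh(0.850490) − 1) = 42.917472
T_max/T_min = cosh(S/(2a)) = 1.383999

a=111.764 sag=42.917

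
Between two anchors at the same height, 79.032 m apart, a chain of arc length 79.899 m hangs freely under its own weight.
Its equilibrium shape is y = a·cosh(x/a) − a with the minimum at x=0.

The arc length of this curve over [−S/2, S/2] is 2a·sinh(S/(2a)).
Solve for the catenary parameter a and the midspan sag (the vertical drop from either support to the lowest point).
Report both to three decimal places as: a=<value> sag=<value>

a=154.277 sag=5.088

seed: a₀ = √(S³/(24(L−S))) = √(79.032³/(24·0.867)) = 154.024316
iter 1: u=0.256557  f(a)=+2.858e-03  f'(a)=-1.133e-02  a ← 154.024316 − (+2.858e-03/-1.133e-02) = 154.276502
iter 2: u=0.256138  f(a)=+7.034e-06  f'(a)=-1.128e-02  a ← 154.276502 − (+7.034e-06/-1.128e-02) = 154.277126
iter 3: u=0.256136  f(a)=+4.287e-11  f'(a)=-1.128e-02  a ← 154.277126 − (+4.287e-11/-1.128e-02) = 154.277126
iter 4: u=0.256136  f(a)=-1.421e-14  f'(a)=-1.128e-02  a ← 154.277126 − (-1.421e-14/-1.128e-02) = 154.277126
converged: |Δa| < 1e-12 after 4 iterations
sag = a·(cosh(S/(2a)) − 1) = 154.277126·(cosh(0.256136) − 1) = 5.088473
T_max/T_min = cosh(S/(2a)) = 1.032983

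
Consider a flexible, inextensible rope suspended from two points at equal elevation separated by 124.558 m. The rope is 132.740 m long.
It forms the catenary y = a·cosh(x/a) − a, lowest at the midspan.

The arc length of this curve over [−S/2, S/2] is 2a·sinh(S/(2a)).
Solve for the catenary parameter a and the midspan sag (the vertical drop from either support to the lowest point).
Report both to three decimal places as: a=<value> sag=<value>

a=100.165 sag=19.993

seed: a₀ = √(S³/(24(L−S))) = √(124.558³/(24·8.182)) = 99.202378
iter 1: u=0.627797  f(a)=+1.628e-01  f'(a)=-1.715e-01  a ← 99.202378 − (+1.628e-01/-1.715e-01) = 100.151142
iter 2: u=0.621850  f(a)=+2.364e-03  f'(a)=-1.666e-01  a ← 100.151142 − (+2.364e-03/-1.666e-01) = 100.165334
iter 3: u=0.621762  f(a)=+5.153e-07  f'(a)=-1.665e-01  a ← 100.165334 − (+5.153e-07/-1.665e-01) = 100.165337
iter 4: u=0.621762  f(a)=+0.000e+00  f'(a)=-1.665e-01  a ← 100.165337 − (+0.000e+00/-1.665e-01) = 100.165337
converged: |Δa| < 1e-12 after 4 iterations
sag = a·(cosh(S/(2a)) − 1) = 100.165337·(cosh(0.621762) − 1) = 19.993190
T_max/T_min = cosh(S/(2a)) = 1.199602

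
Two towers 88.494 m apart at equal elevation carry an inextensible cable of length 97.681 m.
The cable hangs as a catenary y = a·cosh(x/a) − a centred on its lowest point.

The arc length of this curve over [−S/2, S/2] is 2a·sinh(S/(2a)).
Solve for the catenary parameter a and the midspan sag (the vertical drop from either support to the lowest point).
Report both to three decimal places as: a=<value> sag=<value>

seed: a₀ = √(S³/(24(L−S))) = √(88.494³/(24·9.187)) = 56.063249
iter 1: u=0.789234  f(a)=+2.904e-01  f'(a)=-3.486e-01  a ← 56.063249 − (+2.904e-01/-3.486e-01) = 56.896283
iter 2: u=0.777678  f(a)=+6.599e-03  f'(a)=-3.329e-01  a ← 56.896283 − (+6.599e-03/-3.329e-01) = 56.916105
iter 3: u=0.777407  f(a)=+3.584e-06  f'(a)=-3.326e-01  a ← 56.916105 − (+3.584e-06/-3.326e-01) = 56.916116
iter 4: u=0.777407  f(a)=+1.052e-12  f'(a)=-3.326e-01  a ← 56.916116 − (+1.052e-12/-3.326e-01) = 56.916116
converged: |Δa| < 1e-12 after 4 iterations
sag = a·(cosh(S/(2a)) − 1) = 56.916116·(cosh(0.777407) − 1) = 18.082809
T_max/T_min = cosh(S/(2a)) = 1.317710

a=56.916 sag=18.083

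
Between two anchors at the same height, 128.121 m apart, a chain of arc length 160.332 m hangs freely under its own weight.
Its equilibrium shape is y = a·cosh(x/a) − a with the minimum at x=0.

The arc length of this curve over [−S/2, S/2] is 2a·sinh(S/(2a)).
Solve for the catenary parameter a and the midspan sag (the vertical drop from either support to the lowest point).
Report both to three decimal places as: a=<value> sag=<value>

seed: a₀ = √(S³/(24(L−S))) = √(128.121³/(24·32.211)) = 52.158219
iter 1: u=1.228196  f(a)=+2.519e+00  f'(a)=-1.432e+00  a ← 52.158219 − (+2.519e+00/-1.432e+00) = 53.917285
iter 2: u=1.188125  f(a)=+1.330e-01  f'(a)=-1.284e+00  a ← 53.917285 − (+1.330e-01/-1.284e+00) = 54.020873
iter 3: u=1.185847  f(a)=+4.169e-04  f'(a)=-1.276e+00  a ← 54.020873 − (+4.169e-04/-1.276e+00) = 54.021199
iter 4: u=1.185840  f(a)=+4.122e-09  f'(a)=-1.276e+00  a ← 54.021199 − (+4.122e-09/-1.276e+00) = 54.021199
iter 5: u=1.185840  f(a)=+2.842e-14  f'(a)=-1.276e+00  a ← 54.021199 − (+2.842e-14/-1.276e+00) = 54.021199
converged: |Δa| < 1e-12 after 5 iterations
sag = a·(cosh(S/(2a)) − 1) = 54.021199·(cosh(1.185840) − 1) = 42.647707
T_max/T_min = cosh(S/(2a)) = 1.789462

a=54.021 sag=42.648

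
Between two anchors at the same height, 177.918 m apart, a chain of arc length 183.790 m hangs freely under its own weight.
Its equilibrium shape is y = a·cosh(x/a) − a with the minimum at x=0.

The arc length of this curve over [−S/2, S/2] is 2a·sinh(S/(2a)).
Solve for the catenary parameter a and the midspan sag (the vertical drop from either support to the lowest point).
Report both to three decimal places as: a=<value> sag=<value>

seed: a₀ = √(S³/(24(L−S))) = √(177.918³/(24·5.872)) = 199.908466
iter 1: u=0.444999  f(a)=+5.841e-02  f'(a)=-5.992e-02  a ← 199.908466 − (+5.841e-02/-5.992e-02) = 200.883369
iter 2: u=0.442839  f(a)=+4.301e-04  f'(a)=-5.904e-02  a ← 200.883369 − (+4.301e-04/-5.904e-02) = 200.890654
iter 3: u=0.442823  f(a)=+2.370e-08  f'(a)=-5.903e-02  a ← 200.890654 − (+2.370e-08/-5.903e-02) = 200.890654
iter 4: u=0.442823  f(a)=+0.000e+00  f'(a)=-5.903e-02  a ← 200.890654 − (+0.000e+00/-5.903e-02) = 200.890654
converged: |Δa| < 1e-12 after 4 iterations
sag = a·(cosh(S/(2a)) − 1) = 200.890654·(cosh(0.442823) − 1) = 20.020518
T_max/T_min = cosh(S/(2a)) = 1.099659

a=200.891 sag=20.021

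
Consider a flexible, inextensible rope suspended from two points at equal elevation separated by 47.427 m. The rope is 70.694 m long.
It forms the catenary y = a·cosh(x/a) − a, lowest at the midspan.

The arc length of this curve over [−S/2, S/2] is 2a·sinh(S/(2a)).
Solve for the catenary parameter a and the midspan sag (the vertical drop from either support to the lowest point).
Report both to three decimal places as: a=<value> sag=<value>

a=14.742 sag=23.556

seed: a₀ = √(S³/(24(L−S))) = √(47.427³/(24·23.267)) = 13.821738
iter 1: u=1.715667  f(a)=+3.674e+00  f'(a)=-4.468e+00  a ← 13.821738 − (+3.674e+00/-4.468e+00) = 14.644162
iter 2: u=1.619314  f(a)=+3.535e-01  f'(a)=-3.646e+00  a ← 14.644162 − (+3.535e-01/-3.646e+00) = 14.741116
iter 3: u=1.608664  f(a)=+4.041e-03  f'(a)=-3.563e+00  a ← 14.741116 − (+4.041e-03/-3.563e+00) = 14.742250
iter 4: u=1.608540  f(a)=+5.413e-07  f'(a)=-3.562e+00  a ← 14.742250 − (+5.413e-07/-3.562e+00) = 14.742250
iter 5: u=1.608540  f(a)=+1.421e-14  f'(a)=-3.562e+00  a ← 14.742250 − (+1.421e-14/-3.562e+00) = 14.742250
converged: |Δa| < 1e-12 after 5 iterations
sag = a·(cosh(S/(2a)) − 1) = 14.742250·(cosh(1.608540) − 1) = 23.555848
T_max/T_min = cosh(S/(2a)) = 2.597846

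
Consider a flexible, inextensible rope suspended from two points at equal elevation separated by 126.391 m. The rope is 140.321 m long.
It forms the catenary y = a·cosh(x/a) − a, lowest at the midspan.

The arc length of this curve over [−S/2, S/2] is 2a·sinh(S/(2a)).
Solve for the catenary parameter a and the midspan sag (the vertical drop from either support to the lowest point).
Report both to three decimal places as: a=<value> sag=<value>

seed: a₀ = √(S³/(24(L−S))) = √(126.391³/(24·13.930)) = 77.712887
iter 1: u=0.813192  f(a)=+4.679e-01  f'(a)=-3.828e-01  a ← 77.712887 − (+4.679e-01/-3.828e-01) = 78.935287
iter 2: u=0.800599  f(a)=+1.127e-02  f'(a)=-3.645e-01  a ← 78.935287 − (+1.127e-02/-3.645e-01) = 78.966199
iter 3: u=0.800285  f(a)=+6.893e-06  f'(a)=-3.641e-01  a ← 78.966199 − (+6.893e-06/-3.641e-01) = 78.966218
iter 4: u=0.800285  f(a)=+2.586e-12  f'(a)=-3.641e-01  a ← 78.966218 − (+2.586e-12/-3.641e-01) = 78.966218
converged: |Δa| < 1e-12 after 4 iterations
sag = a·(cosh(S/(2a)) − 1) = 78.966218·(cosh(0.800285) − 1) = 26.665971
T_max/T_min = cosh(S/(2a)) = 1.337688

a=78.966 sag=26.666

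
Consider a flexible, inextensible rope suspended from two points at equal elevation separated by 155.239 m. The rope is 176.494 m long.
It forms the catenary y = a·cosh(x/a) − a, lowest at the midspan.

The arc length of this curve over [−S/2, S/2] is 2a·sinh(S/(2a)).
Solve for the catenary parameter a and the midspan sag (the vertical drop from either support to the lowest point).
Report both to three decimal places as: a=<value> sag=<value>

seed: a₀ = √(S³/(24(L−S))) = √(155.239³/(24·21.255)) = 85.637717
iter 1: u=0.906370  f(a)=+8.903e-01  f'(a)=-5.384e-01  a ← 85.637717 − (+8.903e-01/-5.384e-01) = 87.291415
iter 2: u=0.889200  f(a)=+2.644e-02  f'(a)=-5.068e-01  a ← 87.291415 − (+2.644e-02/-5.068e-01) = 87.343588
iter 3: u=0.888669  f(a)=+2.491e-05  f'(a)=-5.059e-01  a ← 87.343588 − (+2.491e-05/-5.059e-01) = 87.343637
iter 4: u=0.888668  f(a)=+2.220e-11  f'(a)=-5.059e-01  a ← 87.343637 − (+2.220e-11/-5.059e-01) = 87.343637
converged: |Δa| < 1e-12 after 4 iterations
sag = a·(cosh(S/(2a)) − 1) = 87.343637·(cosh(0.888668) − 1) = 36.819336
T_max/T_min = cosh(S/(2a)) = 1.421546

a=87.344 sag=36.819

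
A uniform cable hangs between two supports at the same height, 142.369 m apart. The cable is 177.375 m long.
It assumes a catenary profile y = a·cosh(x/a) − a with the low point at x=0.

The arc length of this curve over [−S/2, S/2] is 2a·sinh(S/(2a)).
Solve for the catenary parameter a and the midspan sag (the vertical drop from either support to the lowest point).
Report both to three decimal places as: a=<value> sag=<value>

a=60.656 sag=46.790

seed: a₀ = √(S³/(24(L−S))) = √(142.369³/(24·35.006)) = 58.606568
iter 1: u=1.214616  f(a)=+2.675e+00  f'(a)=-1.380e+00  a ← 58.606568 − (+2.675e+00/-1.380e+00) = 60.544269
iter 2: u=1.175743  f(a)=+1.384e-01  f'(a)=-1.241e+00  a ← 60.544269 − (+1.384e-01/-1.241e+00) = 60.655786
iter 3: u=1.173581  f(a)=+4.151e-04  f'(a)=-1.233e+00  a ← 60.655786 − (+4.151e-04/-1.233e+00) = 60.656123
iter 4: u=1.173575  f(a)=+3.760e-09  f'(a)=-1.233e+00  a ← 60.656123 − (+3.760e-09/-1.233e+00) = 60.656123
iter 5: u=1.173575  f(a)=+0.000e+00  f'(a)=-1.233e+00  a ← 60.656123 − (+0.000e+00/-1.233e+00) = 60.656123
converged: |Δa| < 1e-12 after 5 iterations
sag = a·(cosh(S/(2a)) − 1) = 60.656123·(cosh(1.173575) − 1) = 46.789854
T_max/T_min = cosh(S/(2a)) = 1.771395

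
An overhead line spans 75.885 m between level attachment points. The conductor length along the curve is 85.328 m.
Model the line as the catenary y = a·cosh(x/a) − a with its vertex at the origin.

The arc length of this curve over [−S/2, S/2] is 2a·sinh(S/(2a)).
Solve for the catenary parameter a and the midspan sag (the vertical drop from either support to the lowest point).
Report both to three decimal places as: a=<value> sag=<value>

seed: a₀ = √(S³/(24(L−S))) = √(75.885³/(24·9.443)) = 43.910996
iter 1: u=0.864077  f(a)=+3.589e-01  f'(a)=-4.631e-01  a ← 43.910996 − (+3.589e-01/-4.631e-01) = 44.685927
iter 2: u=0.849093  f(a)=+9.720e-03  f'(a)=-4.383e-01  a ← 44.685927 − (+9.720e-03/-4.383e-01) = 44.708104
iter 3: u=0.848672  f(a)=+7.571e-06  f'(a)=-4.376e-01  a ← 44.708104 − (+7.571e-06/-4.376e-01) = 44.708121
iter 4: u=0.848671  f(a)=+4.604e-12  f'(a)=-4.376e-01  a ← 44.708121 − (+4.604e-12/-4.376e-01) = 44.708121
converged: |Δa| < 1e-12 after 4 iterations
sag = a·(cosh(S/(2a)) − 1) = 44.708121·(cosh(0.848671) − 1) = 17.090204
T_max/T_min = cosh(S/(2a)) = 1.382262

a=44.708 sag=17.090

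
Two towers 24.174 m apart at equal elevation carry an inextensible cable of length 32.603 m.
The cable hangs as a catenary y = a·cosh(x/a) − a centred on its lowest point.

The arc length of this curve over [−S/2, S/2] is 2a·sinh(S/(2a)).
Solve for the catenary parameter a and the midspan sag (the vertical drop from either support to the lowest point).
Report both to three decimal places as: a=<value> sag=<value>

seed: a₀ = √(S³/(24(L−S))) = √(24.174³/(24·8.429)) = 8.356591
iter 1: u=1.446403  f(a)=+9.269e-01  f'(a)=-2.472e+00  a ← 8.356591 − (+9.269e-01/-2.472e+00) = 8.731538
iter 2: u=1.384292  f(a)=+6.604e-02  f'(a)=-2.131e+00  a ← 8.731538 − (+6.604e-02/-2.131e+00) = 8.762521
iter 3: u=1.379398  f(a)=+3.920e-04  f'(a)=-2.106e+00  a ← 8.762521 − (+3.920e-04/-2.106e+00) = 8.762707
iter 4: u=1.379368  f(a)=+1.399e-08  f'(a)=-2.106e+00  a ← 8.762707 − (+1.399e-08/-2.106e+00) = 8.762707
iter 5: u=1.379368  f(a)=+0.000e+00  f'(a)=-2.106e+00  a ← 8.762707 − (+0.000e+00/-2.106e+00) = 8.762707
converged: |Δa| < 1e-12 after 5 iterations
sag = a·(cosh(S/(2a)) − 1) = 8.762707·(cosh(1.379368) − 1) = 9.744695
T_max/T_min = cosh(S/(2a)) = 2.112065

a=8.763 sag=9.745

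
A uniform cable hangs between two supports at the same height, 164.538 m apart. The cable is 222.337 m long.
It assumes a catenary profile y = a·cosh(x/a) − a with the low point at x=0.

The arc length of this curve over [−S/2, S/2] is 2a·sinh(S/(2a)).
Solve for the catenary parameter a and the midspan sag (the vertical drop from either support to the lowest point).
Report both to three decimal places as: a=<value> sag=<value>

a=59.441 sag=66.621

seed: a₀ = √(S³/(24(L−S))) = √(164.538³/(24·57.799)) = 56.667433
iter 1: u=1.451786  f(a)=+6.406e+00  f'(a)=-2.504e+00  a ← 56.667433 − (+6.406e+00/-2.504e+00) = 59.226156
iter 2: u=1.389065  f(a)=+4.594e-01  f'(a)=-2.156e+00  a ← 59.226156 − (+4.594e-01/-2.156e+00) = 59.439227
iter 3: u=1.384086  f(a)=+2.767e-03  f'(a)=-2.130e+00  a ← 59.439227 − (+2.767e-03/-2.130e+00) = 59.440526
iter 4: u=1.384056  f(a)=+1.017e-07  f'(a)=-2.130e+00  a ← 59.440526 − (+1.017e-07/-2.130e+00) = 59.440526
iter 5: u=1.384056  f(a)=-5.684e-14  f'(a)=-2.130e+00  a ← 59.440526 − (-5.684e-14/-2.130e+00) = 59.440526
converged: |Δa| < 1e-12 after 5 iterations
sag = a·(cosh(S/(2a)) − 1) = 59.440526·(cosh(1.384056) − 1) = 66.621409
T_max/T_min = cosh(S/(2a)) = 2.120808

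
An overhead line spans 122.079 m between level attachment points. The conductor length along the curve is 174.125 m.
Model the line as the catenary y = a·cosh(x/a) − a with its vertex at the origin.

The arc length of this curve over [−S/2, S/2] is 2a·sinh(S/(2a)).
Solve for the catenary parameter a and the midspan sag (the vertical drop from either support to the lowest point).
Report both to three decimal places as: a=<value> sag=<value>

seed: a₀ = √(S³/(24(L−S))) = √(122.079³/(24·52.046)) = 38.164726
iter 1: u=1.599370  f(a)=+7.077e+00  f'(a)=-3.492e+00  a ← 38.164726 − (+7.077e+00/-3.492e+00) = 40.191324
iter 2: u=1.518723  f(a)=+6.028e-01  f'(a)=-2.920e+00  a ← 40.191324 − (+6.028e-01/-2.920e+00) = 40.397733
iter 3: u=1.510963  f(a)=+5.273e-03  f'(a)=-2.869e+00  a ← 40.397733 − (+5.273e-03/-2.869e+00) = 40.399571
iter 4: u=1.510895  f(a)=+4.112e-07  f'(a)=-2.869e+00  a ← 40.399571 − (+4.112e-07/-2.869e+00) = 40.399571
iter 5: u=1.510895  f(a)=+0.000e+00  f'(a)=-2.869e+00  a ← 40.399571 − (+0.000e+00/-2.869e+00) = 40.399571
converged: |Δa| < 1e-12 after 5 iterations
sag = a·(cosh(S/(2a)) − 1) = 40.399571·(cosh(1.510895) − 1) = 55.579615
T_max/T_min = cosh(S/(2a)) = 2.375748

a=40.400 sag=55.580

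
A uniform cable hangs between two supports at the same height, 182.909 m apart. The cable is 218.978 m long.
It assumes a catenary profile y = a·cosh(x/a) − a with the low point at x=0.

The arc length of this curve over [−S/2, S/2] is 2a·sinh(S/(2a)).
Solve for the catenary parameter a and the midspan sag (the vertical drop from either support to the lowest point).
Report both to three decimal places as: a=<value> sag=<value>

a=86.459 sag=53.051

seed: a₀ = √(S³/(24(L−S))) = √(182.909³/(24·36.069)) = 84.077529
iter 1: u=1.087740  f(a)=+2.195e+00  f'(a)=-9.639e-01  a ← 84.077529 − (+2.195e+00/-9.639e-01) = 86.354659
iter 2: u=1.059057  f(a)=+9.233e-02  f'(a)=-8.843e-01  a ← 86.354659 − (+9.233e-02/-8.843e-01) = 86.459064
iter 3: u=1.057778  f(a)=+1.793e-04  f'(a)=-8.809e-01  a ← 86.459064 − (+1.793e-04/-8.809e-01) = 86.459267
iter 4: u=1.057776  f(a)=+6.787e-10  f'(a)=-8.809e-01  a ← 86.459267 − (+6.787e-10/-8.809e-01) = 86.459267
iter 5: u=1.057776  f(a)=-5.684e-14  f'(a)=-8.809e-01  a ← 86.459267 − (-5.684e-14/-8.809e-01) = 86.459267
converged: |Δa| < 1e-12 after 5 iterations
sag = a·(cosh(S/(2a)) − 1) = 86.459267·(cosh(1.057776) − 1) = 53.050754
T_max/T_min = cosh(S/(2a)) = 1.613592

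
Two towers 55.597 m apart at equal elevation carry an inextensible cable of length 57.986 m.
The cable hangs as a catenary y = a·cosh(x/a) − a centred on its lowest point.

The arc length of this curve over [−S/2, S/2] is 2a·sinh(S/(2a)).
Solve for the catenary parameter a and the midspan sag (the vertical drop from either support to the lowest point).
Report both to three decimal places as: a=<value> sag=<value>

a=55.097 sag=7.163

seed: a₀ = √(S³/(24(L−S))) = √(55.597³/(24·2.389)) = 54.747380
iter 1: u=0.507759  f(a)=+3.099e-02  f'(a)=-8.954e-02  a ← 54.747380 − (+3.099e-02/-8.954e-02) = 55.093424
iter 2: u=0.504570  f(a)=+2.962e-04  f'(a)=-8.784e-02  a ← 55.093424 − (+2.962e-04/-8.784e-02) = 55.096796
iter 3: u=0.504539  f(a)=+2.766e-08  f'(a)=-8.782e-02  a ← 55.096796 − (+2.766e-08/-8.782e-02) = 55.096796
iter 4: u=0.504539  f(a)=+7.105e-15  f'(a)=-8.782e-02  a ← 55.096796 − (+7.105e-15/-8.782e-02) = 55.096796
converged: |Δa| < 1e-12 after 4 iterations
sag = a·(cosh(S/(2a)) − 1) = 55.096796·(cosh(0.504539) − 1) = 7.162749
T_max/T_min = cosh(S/(2a)) = 1.130003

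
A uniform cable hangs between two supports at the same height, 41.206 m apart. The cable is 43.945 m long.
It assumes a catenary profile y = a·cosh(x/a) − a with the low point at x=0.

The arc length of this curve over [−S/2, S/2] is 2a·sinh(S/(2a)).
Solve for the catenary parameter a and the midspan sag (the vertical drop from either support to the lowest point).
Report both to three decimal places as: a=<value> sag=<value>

a=32.945 sag=6.655

seed: a₀ = √(S³/(24(L−S))) = √(41.206³/(24·2.739)) = 32.624138
iter 1: u=0.631526  f(a)=+5.514e-02  f'(a)=-1.747e-01  a ← 32.624138 − (+5.514e-02/-1.747e-01) = 32.939759
iter 2: u=0.625475  f(a)=+8.104e-04  f'(a)=-1.696e-01  a ← 32.939759 − (+8.104e-04/-1.696e-01) = 32.944538
iter 3: u=0.625384  f(a)=+1.809e-07  f'(a)=-1.695e-01  a ← 32.944538 − (+1.809e-07/-1.695e-01) = 32.944539
iter 4: u=0.625384  f(a)=+7.105e-15  f'(a)=-1.695e-01  a ← 32.944539 − (+7.105e-15/-1.695e-01) = 32.944539
converged: |Δa| < 1e-12 after 4 iterations
sag = a·(cosh(S/(2a)) − 1) = 32.944539·(cosh(0.625384) − 1) = 6.655125
T_max/T_min = cosh(S/(2a)) = 1.202010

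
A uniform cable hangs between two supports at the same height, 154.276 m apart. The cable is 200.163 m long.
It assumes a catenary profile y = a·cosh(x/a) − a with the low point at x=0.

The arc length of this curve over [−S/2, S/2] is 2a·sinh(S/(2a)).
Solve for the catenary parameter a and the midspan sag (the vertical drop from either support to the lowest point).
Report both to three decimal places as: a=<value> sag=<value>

seed: a₀ = √(S³/(24(L−S))) = √(154.276³/(24·45.887)) = 57.742702
iter 1: u=1.335892  f(a)=+4.273e+00  f'(a)=-1.892e+00  a ← 57.742702 − (+4.273e+00/-1.892e+00) = 60.001466
iter 2: u=1.285602  f(a)=+2.635e-01  f'(a)=-1.665e+00  a ← 60.001466 − (+2.635e-01/-1.665e+00) = 60.159740
iter 3: u=1.282220  f(a)=+1.148e-03  f'(a)=-1.650e+00  a ← 60.159740 − (+1.148e-03/-1.650e+00) = 60.160435
iter 4: u=1.282205  f(a)=+2.199e-08  f'(a)=-1.650e+00  a ← 60.160435 − (+2.199e-08/-1.650e+00) = 60.160435
iter 5: u=1.282205  f(a)=+2.842e-14  f'(a)=-1.650e+00  a ← 60.160435 − (+2.842e-14/-1.650e+00) = 60.160435
converged: |Δa| < 1e-12 after 5 iterations
sag = a·(cosh(S/(2a)) − 1) = 60.160435·(cosh(1.282205) − 1) = 56.611071
T_max/T_min = cosh(S/(2a)) = 1.941002

a=60.160 sag=56.611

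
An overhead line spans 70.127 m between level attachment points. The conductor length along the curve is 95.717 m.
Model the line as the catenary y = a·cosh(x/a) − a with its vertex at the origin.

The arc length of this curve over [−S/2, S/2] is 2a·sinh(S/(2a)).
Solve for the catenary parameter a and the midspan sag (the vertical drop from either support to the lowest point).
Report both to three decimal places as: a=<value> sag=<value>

a=24.898 sag=29.050

seed: a₀ = √(S³/(24(L−S))) = √(70.127³/(24·25.590)) = 23.696659
iter 1: u=1.479681  f(a)=+2.952e+00  f'(a)=-2.671e+00  a ← 23.696659 − (+2.952e+00/-2.671e+00) = 24.801776
iter 2: u=1.413750  f(a)=+2.191e-01  f'(a)=-2.288e+00  a ← 24.801776 − (+2.191e-01/-2.288e+00) = 24.897514
iter 3: u=1.408313  f(a)=+1.420e-03  f'(a)=-2.259e+00  a ← 24.897514 − (+1.420e-03/-2.259e+00) = 24.898143
iter 4: u=1.408278  f(a)=+6.054e-08  f'(a)=-2.258e+00  a ← 24.898143 − (+6.054e-08/-2.258e+00) = 24.898143
iter 5: u=1.408278  f(a)=-1.421e-14  f'(a)=-2.258e+00  a ← 24.898143 − (-1.421e-14/-2.258e+00) = 24.898143
converged: |Δa| < 1e-12 after 5 iterations
sag = a·(cosh(S/(2a)) − 1) = 24.898143·(cosh(1.408278) − 1) = 29.049550
T_max/T_min = cosh(S/(2a)) = 2.166736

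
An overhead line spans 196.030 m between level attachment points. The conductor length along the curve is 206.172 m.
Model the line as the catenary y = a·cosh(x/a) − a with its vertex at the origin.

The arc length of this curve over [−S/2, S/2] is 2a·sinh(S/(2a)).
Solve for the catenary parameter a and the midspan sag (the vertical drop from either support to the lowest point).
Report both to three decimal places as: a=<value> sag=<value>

a=177.270 sag=27.794

seed: a₀ = √(S³/(24(L−S))) = √(196.030³/(24·10.142)) = 175.920474
iter 1: u=0.557155  f(a)=+1.586e-01  f'(a)=-1.189e-01  a ← 175.920474 − (+1.586e-01/-1.189e-01) = 177.253990
iter 2: u=0.552964  f(a)=+1.821e-03  f'(a)=-1.162e-01  a ← 177.253990 − (+1.821e-03/-1.162e-01) = 177.269663
iter 3: u=0.552915  f(a)=+2.464e-07  f'(a)=-1.162e-01  a ← 177.269663 − (+2.464e-07/-1.162e-01) = 177.269665
iter 4: u=0.552915  f(a)=+2.842e-14  f'(a)=-1.162e-01  a ← 177.269665 − (+2.842e-14/-1.162e-01) = 177.269665
converged: |Δa| < 1e-12 after 4 iterations
sag = a·(cosh(S/(2a)) − 1) = 177.269665·(cosh(0.552915) − 1) = 27.794368
T_max/T_min = cosh(S/(2a)) = 1.156791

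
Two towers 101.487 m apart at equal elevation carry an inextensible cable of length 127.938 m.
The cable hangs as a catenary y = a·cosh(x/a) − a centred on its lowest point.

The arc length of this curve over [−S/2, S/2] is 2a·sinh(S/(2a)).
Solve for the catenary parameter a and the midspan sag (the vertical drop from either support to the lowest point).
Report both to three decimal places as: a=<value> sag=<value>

a=42.078 sag=34.490

seed: a₀ = √(S³/(24(L−S))) = √(101.487³/(24·26.451)) = 40.577843
iter 1: u=1.250522  f(a)=+2.147e+00  f'(a)=-1.519e+00  a ← 40.577843 − (+2.147e+00/-1.519e+00) = 41.990924
iter 2: u=1.208440  f(a)=+1.172e-01  f'(a)=-1.357e+00  a ← 41.990924 − (+1.172e-01/-1.357e+00) = 42.077293
iter 3: u=1.205959  f(a)=+3.944e-04  f'(a)=-1.348e+00  a ← 42.077293 − (+3.944e-04/-1.348e+00) = 42.077585
iter 4: u=1.205951  f(a)=+4.495e-09  f'(a)=-1.348e+00  a ← 42.077585 − (+4.495e-09/-1.348e+00) = 42.077585
iter 5: u=1.205951  f(a)=+0.000e+00  f'(a)=-1.348e+00  a ← 42.077585 − (+0.000e+00/-1.348e+00) = 42.077585
converged: |Δa| < 1e-12 after 5 iterations
sag = a·(cosh(S/(2a)) − 1) = 42.077585·(cosh(1.205951) − 1) = 34.489745
T_max/T_min = cosh(S/(2a)) = 1.819670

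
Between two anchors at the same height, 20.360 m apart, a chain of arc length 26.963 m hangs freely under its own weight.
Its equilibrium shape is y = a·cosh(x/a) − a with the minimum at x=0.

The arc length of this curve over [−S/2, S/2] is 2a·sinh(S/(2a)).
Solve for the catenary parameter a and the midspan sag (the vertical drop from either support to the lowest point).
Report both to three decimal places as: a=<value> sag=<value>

seed: a₀ = √(S³/(24(L−S))) = √(20.360³/(24·6.603)) = 7.297774
iter 1: u=1.394946  f(a)=+6.730e-01  f'(a)=-2.187e+00  a ← 7.297774 − (+6.730e-01/-2.187e+00) = 7.605495
iter 2: u=1.338506  f(a)=+4.491e-02  f'(a)=-1.904e+00  a ← 7.605495 − (+4.491e-02/-1.904e+00) = 7.629080
iter 3: u=1.334368  f(a)=+2.316e-04  f'(a)=-1.884e+00  a ← 7.629080 − (+2.316e-04/-1.884e+00) = 7.629203
iter 4: u=1.334346  f(a)=+6.228e-09  f'(a)=-1.884e+00  a ← 7.629203 − (+6.228e-09/-1.884e+00) = 7.629203
iter 5: u=1.334346  f(a)=+0.000e+00  f'(a)=-1.884e+00  a ← 7.629203 − (+0.000e+00/-1.884e+00) = 7.629203
converged: |Δa| < 1e-12 after 5 iterations
sag = a·(cosh(S/(2a)) − 1) = 7.629203·(cosh(1.334346) − 1) = 7.861297
T_max/T_min = cosh(S/(2a)) = 2.030422

a=7.629 sag=7.861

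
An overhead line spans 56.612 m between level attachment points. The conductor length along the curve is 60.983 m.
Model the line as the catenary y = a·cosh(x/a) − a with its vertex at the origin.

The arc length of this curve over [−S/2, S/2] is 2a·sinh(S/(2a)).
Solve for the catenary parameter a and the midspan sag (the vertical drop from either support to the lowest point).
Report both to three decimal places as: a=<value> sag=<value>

a=42.061 sag=9.890

seed: a₀ = √(S³/(24(L−S))) = √(56.612³/(24·4.371)) = 41.587874
iter 1: u=0.680631  f(a)=+1.024e-01  f'(a)=-2.201e-01  a ← 41.587874 − (+1.024e-01/-2.201e-01) = 42.052965
iter 2: u=0.673104  f(a)=+1.743e-03  f'(a)=-2.127e-01  a ← 42.052965 − (+1.743e-03/-2.127e-01) = 42.061159
iter 3: u=0.672972  f(a)=+5.244e-07  f'(a)=-2.125e-01  a ← 42.061159 − (+5.244e-07/-2.125e-01) = 42.061161
iter 4: u=0.672972  f(a)=+4.974e-14  f'(a)=-2.125e-01  a ← 42.061161 − (+4.974e-14/-2.125e-01) = 42.061161
converged: |Δa| < 1e-12 after 4 iterations
sag = a·(cosh(S/(2a)) − 1) = 42.061161·(cosh(0.672972) − 1) = 9.889516
T_max/T_min = cosh(S/(2a)) = 1.235122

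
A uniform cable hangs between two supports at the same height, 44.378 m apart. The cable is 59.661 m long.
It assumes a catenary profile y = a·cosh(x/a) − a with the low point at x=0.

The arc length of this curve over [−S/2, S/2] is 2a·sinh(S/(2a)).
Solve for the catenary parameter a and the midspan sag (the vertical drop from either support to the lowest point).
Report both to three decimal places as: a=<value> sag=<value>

a=16.178 sag=17.757

seed: a₀ = √(S³/(24(L−S))) = √(44.378³/(24·15.283)) = 15.436245
iter 1: u=1.437461  f(a)=+1.659e+00  f'(a)=-2.421e+00  a ← 15.436245 − (+1.659e+00/-2.421e+00) = 16.121553
iter 2: u=1.376356  f(a)=+1.169e-01  f'(a)=-2.091e+00  a ← 16.121553 − (+1.169e-01/-2.091e+00) = 16.177457
iter 3: u=1.371600  f(a)=+6.773e-04  f'(a)=-2.066e+00  a ← 16.177457 − (+6.773e-04/-2.066e+00) = 16.177785
iter 4: u=1.371572  f(a)=+2.303e-08  f'(a)=-2.066e+00  a ← 16.177785 − (+2.303e-08/-2.066e+00) = 16.177785
iter 5: u=1.371572  f(a)=-7.105e-15  f'(a)=-2.066e+00  a ← 16.177785 − (-7.105e-15/-2.066e+00) = 16.177785
converged: |Δa| < 1e-12 after 5 iterations
sag = a·(cosh(S/(2a)) − 1) = 16.177785·(cosh(1.371572) − 1) = 17.757145
T_max/T_min = cosh(S/(2a)) = 2.097625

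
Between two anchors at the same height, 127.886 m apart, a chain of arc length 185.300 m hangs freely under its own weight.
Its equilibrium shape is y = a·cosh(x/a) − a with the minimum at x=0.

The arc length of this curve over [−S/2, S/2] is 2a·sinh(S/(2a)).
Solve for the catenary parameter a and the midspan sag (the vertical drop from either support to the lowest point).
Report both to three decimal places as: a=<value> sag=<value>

a=41.353 sag=60.107

seed: a₀ = √(S³/(24(L−S))) = √(127.886³/(24·57.414)) = 38.960093
iter 1: u=1.641244  f(a)=+8.248e+00  f'(a)=-3.822e+00  a ← 38.960093 − (+8.248e+00/-3.822e+00) = 41.118306
iter 2: u=1.555098  f(a)=+7.349e-01  f'(a)=-3.168e+00  a ← 41.118306 − (+7.349e-01/-3.168e+00) = 41.350277
iter 3: u=1.546374  f(a)=+7.097e-03  f'(a)=-3.107e+00  a ← 41.350277 − (+7.097e-03/-3.107e+00) = 41.352561
iter 4: u=1.546289  f(a)=+6.758e-07  f'(a)=-3.107e+00  a ← 41.352561 − (+6.758e-07/-3.107e+00) = 41.352561
iter 5: u=1.546289  f(a)=+0.000e+00  f'(a)=-3.107e+00  a ← 41.352561 − (+0.000e+00/-3.107e+00) = 41.352561
converged: |Δa| < 1e-12 after 5 iterations
sag = a·(cosh(S/(2a)) − 1) = 41.352561·(cosh(1.546289) − 1) = 60.107070
T_max/T_min = cosh(S/(2a)) = 2.453527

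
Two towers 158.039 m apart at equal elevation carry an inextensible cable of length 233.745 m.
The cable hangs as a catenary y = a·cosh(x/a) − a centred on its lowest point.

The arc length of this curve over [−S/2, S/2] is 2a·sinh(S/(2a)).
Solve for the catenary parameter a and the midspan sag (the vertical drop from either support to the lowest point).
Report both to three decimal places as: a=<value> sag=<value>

a=49.647 sag=77.333

seed: a₀ = √(S³/(24(L−S))) = √(158.039³/(24·75.706)) = 46.609628
iter 1: u=1.695347  f(a)=+1.165e+01  f'(a)=-4.283e+00  a ← 46.609628 − (+1.165e+01/-4.283e+00) = 49.330596
iter 2: u=1.601836  f(a)=+1.099e+00  f'(a)=-3.511e+00  a ← 49.330596 − (+1.099e+00/-3.511e+00) = 49.643500
iter 3: u=1.591739  f(a)=+1.200e-02  f'(a)=-3.434e+00  a ← 49.643500 − (+1.200e-02/-3.434e+00) = 49.646995
iter 4: u=1.591627  f(a)=+1.467e-06  f'(a)=-3.434e+00  a ← 49.646995 − (+1.467e-06/-3.434e+00) = 49.646995
iter 5: u=1.591627  f(a)=-2.842e-14  f'(a)=-3.434e+00  a ← 49.646995 − (-2.842e-14/-3.434e+00) = 49.646995
converged: |Δa| < 1e-12 after 5 iterations
sag = a·(cosh(S/(2a)) − 1) = 49.646995·(cosh(1.591627) − 1) = 77.333339
T_max/T_min = cosh(S/(2a)) = 2.557664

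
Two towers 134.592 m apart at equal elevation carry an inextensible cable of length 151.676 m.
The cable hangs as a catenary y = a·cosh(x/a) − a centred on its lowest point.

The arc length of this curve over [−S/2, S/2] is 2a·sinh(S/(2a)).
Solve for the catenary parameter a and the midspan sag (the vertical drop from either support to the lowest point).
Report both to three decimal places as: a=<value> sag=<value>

seed: a₀ = √(S³/(24(L−S))) = √(134.592³/(24·17.084)) = 77.113154
iter 1: u=0.872692  f(a)=+6.625e-01  f'(a)=-4.778e-01  a ← 77.113154 − (+6.625e-01/-4.778e-01) = 78.499761
iter 2: u=0.857276  f(a)=+1.829e-02  f'(a)=-4.517e-01  a ← 78.499761 − (+1.829e-02/-4.517e-01) = 78.540254
iter 3: u=0.856835  f(a)=+1.482e-05  f'(a)=-4.510e-01  a ← 78.540254 − (+1.482e-05/-4.510e-01) = 78.540287
iter 4: u=0.856834  f(a)=+9.749e-12  f'(a)=-4.510e-01  a ← 78.540287 − (+9.749e-12/-4.510e-01) = 78.540287
converged: |Δa| < 1e-12 after 4 iterations
sag = a·(cosh(S/(2a)) − 1) = 78.540287·(cosh(0.856834) − 1) = 30.638369
T_max/T_min = cosh(S/(2a)) = 1.390097

a=78.540 sag=30.638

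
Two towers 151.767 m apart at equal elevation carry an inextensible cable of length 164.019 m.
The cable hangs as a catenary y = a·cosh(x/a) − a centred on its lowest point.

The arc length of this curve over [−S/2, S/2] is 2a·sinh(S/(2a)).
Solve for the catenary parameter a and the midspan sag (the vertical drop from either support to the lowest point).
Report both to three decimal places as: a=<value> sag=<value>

a=110.329 sag=27.141

seed: a₀ = √(S³/(24(L−S))) = √(151.767³/(24·12.252)) = 109.032736
iter 1: u=0.695970  f(a)=+3.002e-01  f'(a)=-2.358e-01  a ← 109.032736 − (+3.002e-01/-2.358e-01) = 110.305648
iter 2: u=0.687938  f(a)=+5.338e-03  f'(a)=-2.275e-01  a ← 110.305648 − (+5.338e-03/-2.275e-01) = 110.329111
iter 3: u=0.687792  f(a)=+1.756e-06  f'(a)=-2.273e-01  a ← 110.329111 − (+1.756e-06/-2.273e-01) = 110.329119
iter 4: u=0.687792  f(a)=+1.990e-13  f'(a)=-2.273e-01  a ← 110.329119 − (+1.990e-13/-2.273e-01) = 110.329119
converged: |Δa| < 1e-12 after 4 iterations
sag = a·(cosh(S/(2a)) − 1) = 110.329119·(cosh(0.687792) − 1) = 27.141142
T_max/T_min = cosh(S/(2a)) = 1.246002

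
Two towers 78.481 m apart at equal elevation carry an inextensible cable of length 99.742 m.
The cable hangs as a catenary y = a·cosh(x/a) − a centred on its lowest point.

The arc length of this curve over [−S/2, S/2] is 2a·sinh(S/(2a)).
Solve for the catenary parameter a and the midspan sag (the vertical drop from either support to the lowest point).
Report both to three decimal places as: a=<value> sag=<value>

a=31.959 sag=27.274

seed: a₀ = √(S³/(24(L−S))) = √(78.481³/(24·21.261)) = 30.778633
iter 1: u=1.274927  f(a)=+1.796e+00  f'(a)=-1.620e+00  a ← 30.778633 − (+1.796e+00/-1.620e+00) = 31.887791
iter 2: u=1.230581  f(a)=+1.017e-01  f'(a)=-1.441e+00  a ← 31.887791 − (+1.017e-01/-1.441e+00) = 31.958348
iter 3: u=1.227864  f(a)=+3.689e-04  f'(a)=-1.430e+00  a ← 31.958348 − (+3.689e-04/-1.430e+00) = 31.958606
iter 4: u=1.227854  f(a)=+4.896e-09  f'(a)=-1.430e+00  a ← 31.958606 − (+4.896e-09/-1.430e+00) = 31.958606
iter 5: u=1.227854  f(a)=+0.000e+00  f'(a)=-1.430e+00  a ← 31.958606 − (+0.000e+00/-1.430e+00) = 31.958606
converged: |Δa| < 1e-12 after 5 iterations
sag = a·(cosh(S/(2a)) − 1) = 31.958606·(cosh(1.227854) − 1) = 27.273726
T_max/T_min = cosh(S/(2a)) = 1.853408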